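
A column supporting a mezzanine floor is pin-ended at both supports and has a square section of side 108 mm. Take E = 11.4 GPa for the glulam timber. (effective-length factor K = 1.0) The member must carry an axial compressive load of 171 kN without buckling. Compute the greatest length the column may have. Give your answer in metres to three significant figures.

L_max ≈ 2.73 m

I = a⁴/12 = 108⁴/12 = 1.134×10^7 mm⁴
I = 1.134×10^-5 m⁴
At the buckling limit P_cr = P = 1.710×10^5 N
From P_cr = π²EI/(K·L)²:  L = (1/K)·√(π²EI/P_cr) = (1/1)·√(π²×1.14×10^10×1.134×10^-5/1.710×10^5)
L = 2.73 m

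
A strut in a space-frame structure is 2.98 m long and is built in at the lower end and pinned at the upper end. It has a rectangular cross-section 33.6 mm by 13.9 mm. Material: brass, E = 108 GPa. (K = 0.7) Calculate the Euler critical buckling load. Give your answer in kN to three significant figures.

Buckling occurs about the weak axis: I_min = h·b³/12 with b = 13.9 mm (the shorter side).
I_min = 33.6×13.9³/12 = 7.520×10^3 mm⁴
I = 7.520×10^3 mm⁴ = 7.520×10^-9 m⁴
Effective length L_e = K·L = 0.7 × 2.98 = 2.086 m
P_cr = π²EI / L_e² = π² × 108×10⁹ × 7.520×10^-9 / 2.086² = 1.842×10^3 N

P_cr ≈ 1.84 kN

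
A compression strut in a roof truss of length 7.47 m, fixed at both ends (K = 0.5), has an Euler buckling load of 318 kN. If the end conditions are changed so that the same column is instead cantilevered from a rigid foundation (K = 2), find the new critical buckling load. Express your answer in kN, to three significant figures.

P_cr ∝ 1/K², so P_cr,new = P_cr,old × (K_old/K_new)² = 318 × (0.5/2)²
= 318 × 0.06250 = 19.9 kN

P_cr ≈ 19.9 kN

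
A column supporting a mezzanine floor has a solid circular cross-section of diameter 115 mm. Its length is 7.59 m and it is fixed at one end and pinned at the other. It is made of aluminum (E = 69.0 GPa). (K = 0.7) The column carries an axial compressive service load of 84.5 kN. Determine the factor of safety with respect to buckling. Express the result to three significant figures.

I = πd⁴/64 = π×115⁴/64 = 8.585×10^6 mm⁴
I = 8.585×10^6 mm⁴ = 8.585×10^-6 m⁴
Effective length L_e = K·L = 0.7 × 7.59 = 5.313 m
P_cr = π²EI / L_e² = π² × 69.0×10⁹ × 8.585×10^-6 / 5.313² = 2.071×10^5 N
Factor of safety n = P_cr / P = 207.12 / 84.5 = 2.45

n ≈ 2.45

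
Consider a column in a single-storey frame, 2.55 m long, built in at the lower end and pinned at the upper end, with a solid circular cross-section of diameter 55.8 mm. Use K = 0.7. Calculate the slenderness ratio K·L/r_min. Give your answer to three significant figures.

For a solid circle r = d/4 = 55.8/4 = 13.95 mm
L_e = K·L = 0.7 × 2.55 m = 1.785 m = 1785.0 mm
λ = L_e / r_min = 1785.0 / 13.95 = 128

λ ≈ 128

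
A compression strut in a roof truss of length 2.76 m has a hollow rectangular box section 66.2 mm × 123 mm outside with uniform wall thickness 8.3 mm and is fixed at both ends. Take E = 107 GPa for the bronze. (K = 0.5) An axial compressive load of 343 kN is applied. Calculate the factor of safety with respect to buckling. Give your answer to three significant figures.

n ≈ 3.06

Inner dimensions: h_i = 123 − 2×8.3 = 106.4 mm, b_i = 66.2 − 2×8.3 = 49.60 mm
Weak-axis I_min = (h_o·b_o³ − h_i·b_i³)/12 with b_o = 66.2, b_i = 49.60 mm (shorter outer/inner sides).
I_min = (123×66.2³ − 106.4×49.60³)/12 = 1.892×10^6 mm⁴
I = 1.892×10^6 mm⁴ = 1.892×10^-6 m⁴
Effective length L_e = K·L = 0.5 × 2.76 = 1.380 m
P_cr = π²EI / L_e² = π² × 107×10⁹ × 1.892×10^-6 / 1.380² = 1.049×10^6 N
Factor of safety n = P_cr / P = 1049.0 / 343 = 3.06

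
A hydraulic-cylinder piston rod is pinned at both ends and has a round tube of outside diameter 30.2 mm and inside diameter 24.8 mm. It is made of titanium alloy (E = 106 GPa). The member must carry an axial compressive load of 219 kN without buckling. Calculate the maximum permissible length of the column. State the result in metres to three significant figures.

d_o = 30.2 mm, d_i = 24.8 mm
I = π(d_o⁴ − d_i⁴)/64 = π(30.2⁴ − 24.80⁴)/64 = 2.226×10^4 mm⁴
I = 2.226×10^-8 m⁴
At the buckling limit P_cr = P = 2.190×10^5 N
From P_cr = π²EI/(K·L)²:  L = (1/K)·√(π²EI/P_cr) = (1/1)·√(π²×1.06×10^11×2.226×10^-8/2.190×10^5)
L = 0.326 m

L_max ≈ 0.326 m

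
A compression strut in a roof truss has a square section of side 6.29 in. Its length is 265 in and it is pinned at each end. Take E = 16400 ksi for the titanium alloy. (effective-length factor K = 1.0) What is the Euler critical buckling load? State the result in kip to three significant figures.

I = a⁴/12 = 6.29⁴/12 = 130.4 in⁴
Effective length L_e = K·L = 1 × 265 = 265.0 in
P_cr = π²EI / L_e² = π² × 16400×10³ × 130.4 / 265.0² = 3.007×10^5 lb

P_cr ≈ 301 kip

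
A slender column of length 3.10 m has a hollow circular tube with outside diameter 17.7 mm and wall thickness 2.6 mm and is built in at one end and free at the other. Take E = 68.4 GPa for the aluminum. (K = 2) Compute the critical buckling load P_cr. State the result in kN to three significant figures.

Inner diameter d_i = 17.7 − 2×2.6 = 12.50 mm
I = π(d_o⁴ − d_i⁴)/64 = π(17.7⁴ − 12.50⁴)/64 = 3.620×10^3 mm⁴
I = 3.620×10^3 mm⁴ = 3.620×10^-9 m⁴
Effective length L_e = K·L = 2 × 3.10 = 6.200 m
P_cr = π²EI / L_e² = π² × 68.4×10⁹ × 3.620×10^-9 / 6.200² = 63.57 N

P_cr ≈ 0.0636 kN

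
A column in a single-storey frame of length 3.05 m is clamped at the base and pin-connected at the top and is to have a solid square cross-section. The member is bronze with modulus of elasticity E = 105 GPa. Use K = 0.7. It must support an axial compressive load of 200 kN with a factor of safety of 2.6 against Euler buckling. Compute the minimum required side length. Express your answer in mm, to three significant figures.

a ≈ 72.4 mm

Required P_cr = n·P = 2.6 × 200 = 520.0 kN
L_e = K·L = 0.7 × 3.05 = 2.135 m
Required I = P_cr·L_e²/(π²E) = 5.200×10^5 × 2.135² / (π² × 1.05×10^11) = 2.287×10^-6 m⁴
I_req = 2.287×10^6 mm⁴
Solid square: I = a⁴/12  ⇒  a = (12I)^(1/4) = (12×2.287×10^6)^(1/4) = 72.4 mm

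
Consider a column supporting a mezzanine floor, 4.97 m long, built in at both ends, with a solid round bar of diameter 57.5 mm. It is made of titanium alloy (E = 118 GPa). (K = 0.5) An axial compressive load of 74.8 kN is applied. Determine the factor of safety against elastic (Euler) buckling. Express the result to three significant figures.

I = πd⁴/64 = π×57.5⁴/64 = 5.366×10^5 mm⁴
I = 5.366×10^5 mm⁴ = 5.366×10^-7 m⁴
Effective length L_e = K·L = 0.5 × 4.97 = 2.485 m
P_cr = π²EI / L_e² = π² × 118×10⁹ × 5.366×10^-7 / 2.485² = 1.012×10^5 N
Factor of safety n = P_cr / P = 101.20 / 74.8 = 1.35

n ≈ 1.35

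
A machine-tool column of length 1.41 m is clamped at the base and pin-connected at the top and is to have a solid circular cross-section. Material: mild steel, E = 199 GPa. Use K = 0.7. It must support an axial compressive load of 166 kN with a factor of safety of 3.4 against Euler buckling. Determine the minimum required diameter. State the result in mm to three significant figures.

d ≈ 48.9 mm

Required P_cr = n·P = 3.4 × 166 = 564.4 kN
L_e = K·L = 0.7 × 1.41 = 0.9870 m
Required I = P_cr·L_e²/(π²E) = 5.644×10^5 × 0.9870² / (π² × 1.99×10^11) = 2.799×10^-7 m⁴
I_req = 2.799×10^5 mm⁴
Solid circle: I = πd⁴/64  ⇒  d = (64I/π)^(1/4) = (64×2.799×10^5/π)^(1/4) = 48.9 mm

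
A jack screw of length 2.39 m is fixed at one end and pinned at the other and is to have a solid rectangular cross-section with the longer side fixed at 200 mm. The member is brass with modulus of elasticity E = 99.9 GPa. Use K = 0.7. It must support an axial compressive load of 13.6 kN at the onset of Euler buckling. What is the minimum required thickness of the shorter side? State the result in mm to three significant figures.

b ≈ 13.2 mm

L_e = K·L = 0.7 × 2.39 = 1.673 m
Required I = P_cr·L_e²/(π²E) = 1.360×10^4 × 1.673² / (π² × 9.99×10^10) = 3.861×10^-8 m⁴
I_req = 3.861×10^4 mm⁴
Rectangle, weak axis: I_min = h·b³/12 with h = 200 mm fixed  ⇒  b = (12I/h)^(1/3) = 13.2 mm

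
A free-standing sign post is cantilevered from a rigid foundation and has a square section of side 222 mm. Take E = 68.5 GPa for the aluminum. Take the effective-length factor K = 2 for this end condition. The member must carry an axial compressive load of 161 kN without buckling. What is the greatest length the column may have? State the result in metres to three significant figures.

L_max ≈ 14.6 m

I = a⁴/12 = 222⁴/12 = 2.024×10^8 mm⁴
I = 2.024×10^-4 m⁴
At the buckling limit P_cr = P = 1.610×10^5 N
From P_cr = π²EI/(K·L)²:  L = (1/K)·√(π²EI/P_cr) = (1/2)·√(π²×6.85×10^10×2.024×10^-4/1.610×10^5)
L = 14.6 m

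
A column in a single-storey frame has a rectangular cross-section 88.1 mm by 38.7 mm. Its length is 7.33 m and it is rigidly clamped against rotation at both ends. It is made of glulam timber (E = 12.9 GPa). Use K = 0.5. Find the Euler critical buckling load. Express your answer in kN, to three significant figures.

Buckling occurs about the weak axis: I_min = h·b³/12 with b = 38.7 mm (the shorter side).
I_min = 88.1×38.7³/12 = 4.255×10^5 mm⁴
I = 4.255×10^5 mm⁴ = 4.255×10^-7 m⁴
Effective length L_e = K·L = 0.5 × 7.33 = 3.665 m
P_cr = π²EI / L_e² = π² × 12.9×10⁹ × 4.255×10^-7 / 3.665² = 4.033×10^3 N

P_cr ≈ 4.03 kN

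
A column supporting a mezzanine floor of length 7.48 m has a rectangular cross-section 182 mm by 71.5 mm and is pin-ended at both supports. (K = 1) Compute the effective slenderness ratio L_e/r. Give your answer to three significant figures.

λ ≈ 362

Buckling occurs about the weak axis: I_min = h·b³/12 with b = 71.5 mm (the shorter side).
I_min = 182×71.5³/12 = 5.544×10^6 mm⁴
A = 1.301×10^4 mm²;  r_min = √(I/A) = √(5.544×10^6/1.301×10^4) = 20.64 mm
L_e = K·L = 1 × 7.48 m = 7.480 m = 7480.0 mm
λ = L_e / r_min = 7480.0 / 20.64 = 362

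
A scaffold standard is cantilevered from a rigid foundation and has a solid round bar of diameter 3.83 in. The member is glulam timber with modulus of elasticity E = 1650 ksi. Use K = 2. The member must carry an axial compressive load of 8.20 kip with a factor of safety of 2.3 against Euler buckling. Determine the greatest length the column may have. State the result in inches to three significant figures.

I = πd⁴/64 = π×3.83⁴/64 = 10.56 in⁴
Required critical load P_cr = n·P = 2.3 × 8.20 = 18.86 kip = 1.886×10^4 lb
From P_cr = π²EI/(K·L)²:  L = (1/K)·√(π²EI/P_cr) = (1/2)·√(π²×1.65×10^6×10.56/1.886×10^4)
L = 47.8 in

L_max ≈ 47.8 in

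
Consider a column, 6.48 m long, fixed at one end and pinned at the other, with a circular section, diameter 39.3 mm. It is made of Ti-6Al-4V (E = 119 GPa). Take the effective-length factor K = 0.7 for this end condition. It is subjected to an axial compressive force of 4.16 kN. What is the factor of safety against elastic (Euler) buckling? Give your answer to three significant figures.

I = πd⁴/64 = π×39.3⁴/64 = 1.171×10^5 mm⁴
I = 1.171×10^5 mm⁴ = 1.171×10^-7 m⁴
Effective length L_e = K·L = 0.7 × 6.48 = 4.536 m
P_cr = π²EI / L_e² = π² × 119×10⁹ × 1.171×10^-7 / 4.536² = 6.684×10^3 N
Factor of safety n = P_cr / P = 6.6841 / 4.16 = 1.61

n ≈ 1.61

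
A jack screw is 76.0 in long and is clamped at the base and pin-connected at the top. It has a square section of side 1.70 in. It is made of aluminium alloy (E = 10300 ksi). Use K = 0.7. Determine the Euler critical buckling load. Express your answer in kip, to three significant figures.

P_cr ≈ 25.0 kip

I = a⁴/12 = 1.70⁴/12 = 0.6960 in⁴
Effective length L_e = K·L = 0.7 × 76.0 = 53.20 in
P_cr = π²EI / L_e² = π² × 10300×10³ × 0.6960 / 53.20² = 2.500×10^4 lb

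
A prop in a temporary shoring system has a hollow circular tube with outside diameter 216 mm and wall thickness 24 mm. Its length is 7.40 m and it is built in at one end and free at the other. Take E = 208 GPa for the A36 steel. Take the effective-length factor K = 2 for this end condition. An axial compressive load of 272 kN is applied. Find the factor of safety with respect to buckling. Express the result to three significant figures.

n ≈ 2.33

Inner diameter d_i = 216 − 2×24 = 168.0 mm
I = π(d_o⁴ − d_i⁴)/64 = π(216⁴ − 168.0⁴)/64 = 6.775×10^7 mm⁴
I = 6.775×10^7 mm⁴ = 6.775×10^-5 m⁴
Effective length L_e = K·L = 2 × 7.40 = 14.80 m
P_cr = π²EI / L_e² = π² × 208×10⁹ × 6.775×10^-5 / 14.80² = 6.350×10^5 N
Factor of safety n = P_cr / P = 634.96 / 272 = 2.33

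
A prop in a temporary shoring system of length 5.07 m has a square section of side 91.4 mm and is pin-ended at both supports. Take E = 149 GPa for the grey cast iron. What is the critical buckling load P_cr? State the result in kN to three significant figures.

I = a⁴/12 = 91.4⁴/12 = 5.816×10^6 mm⁴
I = 5.816×10^6 mm⁴ = 5.816×10^-6 m⁴
Effective length L_e = K·L = 1 × 5.07 = 5.070 m
P_cr = π²EI / L_e² = π² × 149×10⁹ × 5.816×10^-6 / 5.070² = 3.327×10^5 N

P_cr ≈ 333 kN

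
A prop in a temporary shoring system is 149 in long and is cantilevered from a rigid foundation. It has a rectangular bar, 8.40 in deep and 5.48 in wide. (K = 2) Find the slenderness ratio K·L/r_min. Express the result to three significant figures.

For a rectangle r_min = b/√12 = 5.48/√12 = 1.582 in
L_e = K·L = 2 × 149 = 298.0 in
λ = L_e / r_min = 298.00 / 1.582 = 188

λ ≈ 188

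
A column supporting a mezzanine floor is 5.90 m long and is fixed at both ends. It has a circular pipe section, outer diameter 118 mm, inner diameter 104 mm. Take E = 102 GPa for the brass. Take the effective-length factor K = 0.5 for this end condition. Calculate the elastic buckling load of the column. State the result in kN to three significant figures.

d_o = 118 mm, d_i = 104 mm
I = π(d_o⁴ − d_i⁴)/64 = π(118⁴ − 104.0⁴)/64 = 3.774×10^6 mm⁴
I = 3.774×10^6 mm⁴ = 3.774×10^-6 m⁴
Effective length L_e = K·L = 0.5 × 5.90 = 2.950 m
P_cr = π²EI / L_e² = π² × 102×10⁹ × 3.774×10^-6 / 2.950² = 4.366×10^5 N

P_cr ≈ 437 kN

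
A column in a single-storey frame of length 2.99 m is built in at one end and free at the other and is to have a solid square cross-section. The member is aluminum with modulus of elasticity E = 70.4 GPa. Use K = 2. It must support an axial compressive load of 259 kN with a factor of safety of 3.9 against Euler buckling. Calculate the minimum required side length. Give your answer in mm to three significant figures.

a ≈ 158 mm

Required P_cr = n·P = 3.9 × 259 = 1010 kN
L_e = K·L = 2 × 2.99 = 5.980 m
Required I = P_cr·L_e²/(π²E) = 1.010×10^6 × 5.980² / (π² × 7.04×10^10) = 5.199×10^-5 m⁴
I_req = 5.199×10^7 mm⁴
Solid square: I = a⁴/12  ⇒  a = (12I)^(1/4) = (12×5.199×10^7)^(1/4) = 158 mm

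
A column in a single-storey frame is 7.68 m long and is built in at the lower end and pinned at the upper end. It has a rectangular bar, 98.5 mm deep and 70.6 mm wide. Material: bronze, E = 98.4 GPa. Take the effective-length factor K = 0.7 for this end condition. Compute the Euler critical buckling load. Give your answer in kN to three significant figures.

P_cr ≈ 97.1 kN

Buckling occurs about the weak axis: I_min = h·b³/12 with b = 70.6 mm (the shorter side).
I_min = 98.5×70.6³/12 = 2.888×10^6 mm⁴
I = 2.888×10^6 mm⁴ = 2.888×10^-6 m⁴
Effective length L_e = K·L = 0.7 × 7.68 = 5.376 m
P_cr = π²EI / L_e² = π² × 98.4×10⁹ × 2.888×10^-6 / 5.376² = 9.706×10^4 N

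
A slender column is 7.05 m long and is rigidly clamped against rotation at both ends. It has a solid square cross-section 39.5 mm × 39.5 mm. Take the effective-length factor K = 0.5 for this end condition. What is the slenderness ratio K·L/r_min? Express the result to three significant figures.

I = a⁴/12 = 39.5⁴/12 = 2.029×10^5 mm⁴
A = 1.560×10^3 mm²;  r_min = √(I/A) = √(2.029×10^5/1.560×10^3) = 11.40 mm
L_e = K·L = 0.5 × 7.05 m = 3.525 m = 3525.0 mm
λ = L_e / r_min = 3525.0 / 11.40 = 309

λ ≈ 309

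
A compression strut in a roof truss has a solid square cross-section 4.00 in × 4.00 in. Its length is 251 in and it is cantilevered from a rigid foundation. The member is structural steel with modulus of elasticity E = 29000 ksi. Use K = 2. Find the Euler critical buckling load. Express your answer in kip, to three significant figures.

P_cr ≈ 24.2 kip

I = a⁴/12 = 4.00⁴/12 = 21.33 in⁴
Effective length L_e = K·L = 2 × 251 = 502.0 in
P_cr = π²EI / L_e² = π² × 29000×10³ × 21.33 / 502.0² = 2.423×10^4 lb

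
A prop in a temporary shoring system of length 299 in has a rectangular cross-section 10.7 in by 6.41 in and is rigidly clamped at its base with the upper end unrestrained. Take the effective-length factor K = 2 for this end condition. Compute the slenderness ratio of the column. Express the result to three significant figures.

λ ≈ 323

For a rectangle r_min = b/√12 = 6.41/√12 = 1.850 in
L_e = K·L = 2 × 299 = 598.0 in
λ = L_e / r_min = 598.00 / 1.850 = 323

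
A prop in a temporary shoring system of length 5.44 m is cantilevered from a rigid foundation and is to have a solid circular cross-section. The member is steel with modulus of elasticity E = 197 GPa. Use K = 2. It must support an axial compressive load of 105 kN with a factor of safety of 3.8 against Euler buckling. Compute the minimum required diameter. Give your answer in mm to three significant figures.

d ≈ 149 mm

Required P_cr = n·P = 3.8 × 105 = 399.0 kN
L_e = K·L = 2 × 5.44 = 10.88 m
Required I = P_cr·L_e²/(π²E) = 3.990×10^5 × 10.88² / (π² × 1.97×10^11) = 2.429×10^-5 m⁴
I_req = 2.429×10^7 mm⁴
Solid circle: I = πd⁴/64  ⇒  d = (64I/π)^(1/4) = (64×2.429×10^7/π)^(1/4) = 149 mm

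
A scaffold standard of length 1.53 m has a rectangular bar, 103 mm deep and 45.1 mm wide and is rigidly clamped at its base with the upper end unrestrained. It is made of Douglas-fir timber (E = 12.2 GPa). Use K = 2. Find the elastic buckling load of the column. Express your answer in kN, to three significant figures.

Buckling occurs about the weak axis: I_min = h·b³/12 with b = 45.1 mm (the shorter side).
I_min = 103×45.1³/12 = 7.874×10^5 mm⁴
I = 7.874×10^5 mm⁴ = 7.874×10^-7 m⁴
Effective length L_e = K·L = 2 × 1.53 = 3.060 m
P_cr = π²EI / L_e² = π² × 12.2×10⁹ × 7.874×10^-7 / 3.060² = 1.013×10^4 N

P_cr ≈ 10.1 kN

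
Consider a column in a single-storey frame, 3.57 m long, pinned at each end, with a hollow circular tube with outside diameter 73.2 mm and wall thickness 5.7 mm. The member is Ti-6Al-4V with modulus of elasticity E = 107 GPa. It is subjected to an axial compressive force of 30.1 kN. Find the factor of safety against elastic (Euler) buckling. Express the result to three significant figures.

Inner diameter d_i = 73.2 − 2×5.7 = 61.80 mm
I = π(d_o⁴ − d_i⁴)/64 = π(73.2⁴ − 61.80⁴)/64 = 6.933×10^5 mm⁴
I = 6.933×10^5 mm⁴ = 6.933×10^-7 m⁴
Effective length L_e = K·L = 1 × 3.57 = 3.570 m
P_cr = π²EI / L_e² = π² × 107×10⁹ × 6.933×10^-7 / 3.570² = 5.745×10^4 N
Factor of safety n = P_cr / P = 57.449 / 30.1 = 1.91

n ≈ 1.91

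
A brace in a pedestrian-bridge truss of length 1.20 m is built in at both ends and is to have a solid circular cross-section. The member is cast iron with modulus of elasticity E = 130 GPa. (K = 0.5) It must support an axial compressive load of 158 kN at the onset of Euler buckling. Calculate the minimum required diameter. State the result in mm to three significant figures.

L_e = K·L = 0.5 × 1.20 = 0.6000 m
Required I = P_cr·L_e²/(π²E) = 1.580×10^5 × 0.6000² / (π² × 1.30×10^11) = 4.433×10^-8 m⁴
I_req = 4.433×10^4 mm⁴
Solid circle: I = πd⁴/64  ⇒  d = (64I/π)^(1/4) = (64×4.433×10^4/π)^(1/4) = 30.8 mm

d ≈ 30.8 mm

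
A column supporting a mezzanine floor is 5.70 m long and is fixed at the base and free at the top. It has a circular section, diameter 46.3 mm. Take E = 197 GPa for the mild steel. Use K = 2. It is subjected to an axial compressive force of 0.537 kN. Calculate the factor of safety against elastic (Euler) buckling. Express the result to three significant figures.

I = πd⁴/64 = π×46.3⁴/64 = 2.256×10^5 mm⁴
I = 2.256×10^5 mm⁴ = 2.256×10^-7 m⁴
Effective length L_e = K·L = 2 × 5.70 = 11.40 m
P_cr = π²EI / L_e² = π² × 197×10⁹ × 2.256×10^-7 / 11.40² = 3.375×10^3 N
Factor of safety n = P_cr / P = 3.3748 / 0.537 = 6.28

n ≈ 6.28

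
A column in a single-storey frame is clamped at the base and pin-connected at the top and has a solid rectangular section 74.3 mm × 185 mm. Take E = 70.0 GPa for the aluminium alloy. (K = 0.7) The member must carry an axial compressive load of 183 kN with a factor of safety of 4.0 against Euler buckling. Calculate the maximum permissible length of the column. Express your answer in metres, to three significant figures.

L_max ≈ 3.49 m

Buckling occurs about the weak axis: I_min = h·b³/12 with b = 74.3 mm (the shorter side).
I_min = 185×74.3³/12 = 6.323×10^6 mm⁴
I = 6.323×10^-6 m⁴
Required critical load P_cr = n·P = 4.0 × 183 = 732.0 kN = 7.320×10^5 N
From P_cr = π²EI/(K·L)²:  L = (1/K)·√(π²EI/P_cr) = (1/0.7)·√(π²×7.00×10^10×6.323×10^-6/7.320×10^5)
L = 3.49 m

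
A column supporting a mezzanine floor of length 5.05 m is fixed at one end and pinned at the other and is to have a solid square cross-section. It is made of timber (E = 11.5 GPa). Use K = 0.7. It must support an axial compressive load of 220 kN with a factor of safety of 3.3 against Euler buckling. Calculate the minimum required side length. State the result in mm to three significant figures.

Required P_cr = n·P = 3.3 × 220 = 726.0 kN
L_e = K·L = 0.7 × 5.05 = 3.535 m
Required I = P_cr·L_e²/(π²E) = 7.260×10^5 × 3.535² / (π² × 1.15×10^10) = 7.993×10^-5 m⁴
I_req = 7.993×10^7 mm⁴
Solid square: I = a⁴/12  ⇒  a = (12I)^(1/4) = (12×7.993×10^7)^(1/4) = 176 mm

a ≈ 176 mm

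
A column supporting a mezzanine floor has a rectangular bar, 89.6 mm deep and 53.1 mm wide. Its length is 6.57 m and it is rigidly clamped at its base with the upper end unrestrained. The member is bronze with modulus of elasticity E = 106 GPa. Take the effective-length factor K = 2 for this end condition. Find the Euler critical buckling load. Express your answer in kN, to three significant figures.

P_cr ≈ 6.77 kN

Buckling occurs about the weak axis: I_min = h·b³/12 with b = 53.1 mm (the shorter side).
I_min = 89.6×53.1³/12 = 1.118×10^6 mm⁴
I = 1.118×10^6 mm⁴ = 1.118×10^-6 m⁴
Effective length L_e = K·L = 2 × 6.57 = 13.14 m
P_cr = π²EI / L_e² = π² × 106×10⁹ × 1.118×10^-6 / 13.14² = 6.774×10^3 N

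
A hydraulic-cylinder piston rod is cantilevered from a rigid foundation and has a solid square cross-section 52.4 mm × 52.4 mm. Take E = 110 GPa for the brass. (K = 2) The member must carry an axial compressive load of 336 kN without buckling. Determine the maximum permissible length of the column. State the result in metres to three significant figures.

L_max ≈ 0.712 m

I = a⁴/12 = 52.4⁴/12 = 6.283×10^5 mm⁴
I = 6.283×10^-7 m⁴
At the buckling limit P_cr = P = 3.360×10^5 N
From P_cr = π²EI/(K·L)²:  L = (1/K)·√(π²EI/P_cr) = (1/2)·√(π²×1.10×10^11×6.283×10^-7/3.360×10^5)
L = 0.712 m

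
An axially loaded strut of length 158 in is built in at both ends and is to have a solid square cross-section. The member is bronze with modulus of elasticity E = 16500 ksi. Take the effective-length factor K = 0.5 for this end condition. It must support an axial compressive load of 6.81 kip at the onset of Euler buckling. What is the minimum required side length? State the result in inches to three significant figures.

a ≈ 1.33 in

L_e = K·L = 0.5 × 158 = 79.00 in
Required I = P_cr·L_e²/(π²E) = 6.810×10^3 × 79.00² / (π² × 1.65×10^7) = 0.2610 in⁴
Solid square: I = a⁴/12  ⇒  a = (12I)^(1/4) = (12×0.2610)^(1/4) = 1.33 in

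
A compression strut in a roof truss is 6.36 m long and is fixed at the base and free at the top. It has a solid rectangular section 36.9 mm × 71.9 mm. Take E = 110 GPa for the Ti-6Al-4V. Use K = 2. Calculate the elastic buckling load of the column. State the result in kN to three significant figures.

Buckling occurs about the weak axis: I_min = h·b³/12 with b = 36.9 mm (the shorter side).
I_min = 71.9×36.9³/12 = 3.010×10^5 mm⁴
I = 3.010×10^5 mm⁴ = 3.010×10^-7 m⁴
Effective length L_e = K·L = 2 × 6.36 = 12.72 m
P_cr = π²EI / L_e² = π² × 110×10⁹ × 3.010×10^-7 / 12.72² = 2.020×10^3 N

P_cr ≈ 2.02 kN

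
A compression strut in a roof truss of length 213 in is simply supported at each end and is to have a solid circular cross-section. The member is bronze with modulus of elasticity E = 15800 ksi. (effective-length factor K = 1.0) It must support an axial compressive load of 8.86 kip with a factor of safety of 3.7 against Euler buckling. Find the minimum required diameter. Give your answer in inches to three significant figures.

d ≈ 3.73 in

Required P_cr = n·P = 3.7 × 8.86 = 32.78 kip
L_e = K·L = 1 × 213 = 213.0 in
Required I = P_cr·L_e²/(π²E) = 3.278×10^4 × 213.0² / (π² × 1.58×10^7) = 9.538 in⁴
Solid circle: I = πd⁴/64  ⇒  d = (64I/π)^(1/4) = (64×9.538/π)^(1/4) = 3.73 in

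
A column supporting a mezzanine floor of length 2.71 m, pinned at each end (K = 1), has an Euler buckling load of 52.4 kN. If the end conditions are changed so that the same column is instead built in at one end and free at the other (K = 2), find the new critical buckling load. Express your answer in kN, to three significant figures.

P_cr ≈ 13.1 kN

P_cr ∝ 1/K², so P_cr,new = P_cr,old × (K_old/K_new)² = 52.4 × (1/2)²
= 52.4 × 0.2500 = 13.1 kN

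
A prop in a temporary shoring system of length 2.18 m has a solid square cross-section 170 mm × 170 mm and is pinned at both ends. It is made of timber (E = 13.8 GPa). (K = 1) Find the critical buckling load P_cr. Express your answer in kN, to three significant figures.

P_cr ≈ 1990 kN

I = a⁴/12 = 170⁴/12 = 6.960×10^7 mm⁴
I = 6.960×10^7 mm⁴ = 6.960×10^-5 m⁴
Effective length L_e = K·L = 1 × 2.18 = 2.180 m
P_cr = π²EI / L_e² = π² × 13.8×10⁹ × 6.960×10^-5 / 2.180² = 1.995×10^6 N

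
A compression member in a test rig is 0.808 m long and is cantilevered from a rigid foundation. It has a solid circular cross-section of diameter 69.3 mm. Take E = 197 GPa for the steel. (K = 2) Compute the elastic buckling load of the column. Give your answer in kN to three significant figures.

I = πd⁴/64 = π×69.3⁴/64 = 1.132×10^6 mm⁴
I = 1.132×10^6 mm⁴ = 1.132×10^-6 m⁴
Effective length L_e = K·L = 2 × 0.808 = 1.616 m
P_cr = π²EI / L_e² = π² × 197×10⁹ × 1.132×10^-6 / 1.616² = 8.429×10^5 N

P_cr ≈ 843 kN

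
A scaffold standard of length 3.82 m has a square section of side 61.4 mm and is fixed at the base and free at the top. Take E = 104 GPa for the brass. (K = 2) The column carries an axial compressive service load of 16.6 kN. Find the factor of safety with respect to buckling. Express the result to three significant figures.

n ≈ 1.25

I = a⁴/12 = 61.4⁴/12 = 1.184×10^6 mm⁴
I = 1.184×10^6 mm⁴ = 1.184×10^-6 m⁴
Effective length L_e = K·L = 2 × 3.82 = 7.640 m
P_cr = π²EI / L_e² = π² × 104×10⁹ × 1.184×10^-6 / 7.640² = 2.083×10^4 N
Factor of safety n = P_cr / P = 20.828 / 16.6 = 1.25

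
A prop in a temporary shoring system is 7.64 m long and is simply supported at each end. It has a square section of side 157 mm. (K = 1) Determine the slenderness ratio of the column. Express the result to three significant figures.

For a square r = a/√12 = 157/√12 = 45.32 mm
L_e = K·L = 1 × 7.64 m = 7.640 m = 7640.0 mm
λ = L_e / r_min = 7640.0 / 45.32 = 169

λ ≈ 169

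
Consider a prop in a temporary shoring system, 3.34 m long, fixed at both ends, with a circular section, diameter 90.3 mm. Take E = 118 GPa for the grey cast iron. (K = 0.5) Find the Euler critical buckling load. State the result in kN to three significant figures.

I = πd⁴/64 = π×90.3⁴/64 = 3.264×10^6 mm⁴
I = 3.264×10^6 mm⁴ = 3.264×10^-6 m⁴
Effective length L_e = K·L = 0.5 × 3.34 = 1.670 m
P_cr = π²EI / L_e² = π² × 118×10⁹ × 3.264×10^-6 / 1.670² = 1.363×10^6 N

P_cr ≈ 1360 kN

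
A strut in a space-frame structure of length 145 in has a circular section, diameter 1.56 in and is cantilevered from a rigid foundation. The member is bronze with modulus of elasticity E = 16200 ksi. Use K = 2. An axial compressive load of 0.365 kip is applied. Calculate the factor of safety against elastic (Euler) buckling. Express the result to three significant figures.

I = πd⁴/64 = π×1.56⁴/64 = 0.2907 in⁴
Effective length L_e = K·L = 2 × 145 = 290.0 in
P_cr = π²EI / L_e² = π² × 16200×10³ × 0.2907 / 290.0² = 552.7 lb
Factor of safety n = P_cr / P = 0.55270 / 0.365 = 1.51

n ≈ 1.51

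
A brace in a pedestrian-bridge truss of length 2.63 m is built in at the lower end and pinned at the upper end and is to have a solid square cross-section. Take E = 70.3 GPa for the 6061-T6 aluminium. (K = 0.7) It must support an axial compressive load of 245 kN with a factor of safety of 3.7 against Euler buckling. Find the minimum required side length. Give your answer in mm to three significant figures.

a ≈ 85.4 mm

Required P_cr = n·P = 3.7 × 245 = 906.5 kN
L_e = K·L = 0.7 × 2.63 = 1.841 m
Required I = P_cr·L_e²/(π²E) = 9.065×10^5 × 1.841² / (π² × 7.03×10^10) = 4.428×10^-6 m⁴
I_req = 4.428×10^6 mm⁴
Solid square: I = a⁴/12  ⇒  a = (12I)^(1/4) = (12×4.428×10^6)^(1/4) = 85.4 mm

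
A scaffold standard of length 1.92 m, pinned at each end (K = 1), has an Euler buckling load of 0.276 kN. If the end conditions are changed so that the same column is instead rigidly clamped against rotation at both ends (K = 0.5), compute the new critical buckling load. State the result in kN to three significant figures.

P_cr ≈ 1.10 kN

P_cr ∝ 1/K², so P_cr,new = P_cr,old × (K_old/K_new)² = 0.276 × (1/0.5)²
= 0.276 × 4.000 = 1.10 kN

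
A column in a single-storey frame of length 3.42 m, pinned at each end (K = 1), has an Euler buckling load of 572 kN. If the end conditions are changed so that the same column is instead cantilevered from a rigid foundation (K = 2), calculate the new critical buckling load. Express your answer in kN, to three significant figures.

P_cr ≈ 143 kN

P_cr ∝ 1/K², so P_cr,new = P_cr,old × (K_old/K_new)² = 572 × (1/2)²
= 572 × 0.2500 = 143 kN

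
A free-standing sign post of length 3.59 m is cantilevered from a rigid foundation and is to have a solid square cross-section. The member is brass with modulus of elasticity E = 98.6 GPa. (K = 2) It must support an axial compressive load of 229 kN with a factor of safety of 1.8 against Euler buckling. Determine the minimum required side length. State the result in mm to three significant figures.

Required P_cr = n·P = 1.8 × 229 = 412.2 kN
L_e = K·L = 2 × 3.59 = 7.180 m
Required I = P_cr·L_e²/(π²E) = 4.122×10^5 × 7.180² / (π² × 9.86×10^10) = 2.184×10^-5 m⁴
I_req = 2.184×10^7 mm⁴
Solid square: I = a⁴/12  ⇒  a = (12I)^(1/4) = (12×2.184×10^7)^(1/4) = 127 mm

a ≈ 127 mm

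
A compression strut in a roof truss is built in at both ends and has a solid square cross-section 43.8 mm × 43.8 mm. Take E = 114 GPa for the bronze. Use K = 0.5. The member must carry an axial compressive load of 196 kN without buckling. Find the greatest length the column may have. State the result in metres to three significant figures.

L_max ≈ 2.65 m

I = a⁴/12 = 43.8⁴/12 = 3.067×10^5 mm⁴
I = 3.067×10^-7 m⁴
At the buckling limit P_cr = P = 1.960×10^5 N
From P_cr = π²EI/(K·L)²:  L = (1/K)·√(π²EI/P_cr) = (1/0.5)·√(π²×1.14×10^11×3.067×10^-7/1.960×10^5)
L = 2.65 m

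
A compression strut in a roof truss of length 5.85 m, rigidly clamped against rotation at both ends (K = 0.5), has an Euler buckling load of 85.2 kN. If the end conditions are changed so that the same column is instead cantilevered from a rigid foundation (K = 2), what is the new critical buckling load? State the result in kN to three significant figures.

P_cr ≈ 5.32 kN

P_cr ∝ 1/K², so P_cr,new = P_cr,old × (K_old/K_new)² = 85.2 × (0.5/2)²
= 85.2 × 0.06250 = 5.32 kN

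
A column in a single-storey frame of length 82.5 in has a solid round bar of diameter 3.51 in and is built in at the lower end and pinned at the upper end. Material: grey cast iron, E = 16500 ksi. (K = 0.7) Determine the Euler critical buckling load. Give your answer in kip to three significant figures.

I = πd⁴/64 = π×3.51⁴/64 = 7.451 in⁴
Effective length L_e = K·L = 0.7 × 82.5 = 57.75 in
P_cr = π²EI / L_e² = π² × 16500×10³ × 7.451 / 57.75² = 3.638×10^5 lb

P_cr ≈ 364 kip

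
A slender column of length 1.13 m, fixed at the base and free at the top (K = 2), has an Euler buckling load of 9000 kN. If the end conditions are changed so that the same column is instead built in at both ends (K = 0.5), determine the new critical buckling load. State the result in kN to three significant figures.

P_cr ≈ 144000 kN

P_cr ∝ 1/K², so P_cr,new = P_cr,old × (K_old/K_new)² = 9000 × (2/0.5)²
= 9000 × 16.00 = 144000 kN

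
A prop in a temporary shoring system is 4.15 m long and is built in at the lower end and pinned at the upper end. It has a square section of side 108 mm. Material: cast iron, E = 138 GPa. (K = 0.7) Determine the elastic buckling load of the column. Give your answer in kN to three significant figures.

I = a⁴/12 = 108⁴/12 = 1.134×10^7 mm⁴
I = 1.134×10^7 mm⁴ = 1.134×10^-5 m⁴
Effective length L_e = K·L = 0.7 × 4.15 = 2.905 m
P_cr = π²EI / L_e² = π² × 138×10⁹ × 1.134×10^-5 / 2.905² = 1.830×10^6 N

P_cr ≈ 1830 kN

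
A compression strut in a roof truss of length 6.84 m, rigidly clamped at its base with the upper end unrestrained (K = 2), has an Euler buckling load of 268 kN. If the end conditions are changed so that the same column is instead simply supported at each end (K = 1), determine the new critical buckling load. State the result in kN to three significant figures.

P_cr ∝ 1/K², so P_cr,new = P_cr,old × (K_old/K_new)² = 268 × (2/1)²
= 268 × 4.000 = 1070 kN

P_cr ≈ 1070 kN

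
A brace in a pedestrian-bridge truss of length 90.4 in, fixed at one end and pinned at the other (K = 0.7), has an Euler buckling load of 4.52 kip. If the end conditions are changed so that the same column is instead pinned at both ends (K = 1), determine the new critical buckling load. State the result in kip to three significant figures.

P_cr ∝ 1/K², so P_cr,new = P_cr,old × (K_old/K_new)² = 4.52 × (0.7/1)²
= 4.52 × 0.4900 = 2.21 kip

P_cr ≈ 2.21 kip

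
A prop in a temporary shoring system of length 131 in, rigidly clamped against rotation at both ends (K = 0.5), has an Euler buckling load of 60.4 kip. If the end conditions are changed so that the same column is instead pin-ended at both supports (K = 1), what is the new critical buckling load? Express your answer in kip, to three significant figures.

P_cr ≈ 15.1 kip

P_cr ∝ 1/K², so P_cr,new = P_cr,old × (K_old/K_new)² = 60.4 × (0.5/1)²
= 60.4 × 0.2500 = 15.1 kip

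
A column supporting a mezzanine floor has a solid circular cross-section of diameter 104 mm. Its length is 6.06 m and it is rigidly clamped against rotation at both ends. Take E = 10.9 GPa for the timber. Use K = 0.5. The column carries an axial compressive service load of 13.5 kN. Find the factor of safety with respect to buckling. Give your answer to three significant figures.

n ≈ 4.98

I = πd⁴/64 = π×104⁴/64 = 5.743×10^6 mm⁴
I = 5.743×10^6 mm⁴ = 5.743×10^-6 m⁴
Effective length L_e = K·L = 0.5 × 6.06 = 3.030 m
P_cr = π²EI / L_e² = π² × 10.9×10⁹ × 5.743×10^-6 / 3.030² = 6.729×10^4 N
Factor of safety n = P_cr / P = 67.289 / 13.5 = 4.98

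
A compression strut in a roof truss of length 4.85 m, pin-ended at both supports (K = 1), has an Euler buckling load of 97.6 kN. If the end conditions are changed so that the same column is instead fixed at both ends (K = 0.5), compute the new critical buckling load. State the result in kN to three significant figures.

P_cr ≈ 390 kN

P_cr ∝ 1/K², so P_cr,new = P_cr,old × (K_old/K_new)² = 97.6 × (1/0.5)²
= 97.6 × 4.000 = 390 kN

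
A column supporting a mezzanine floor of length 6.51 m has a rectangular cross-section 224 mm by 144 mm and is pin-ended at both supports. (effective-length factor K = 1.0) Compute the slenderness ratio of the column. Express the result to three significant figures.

λ ≈ 157

For a rectangle r_min = b/√12 = 144/√12 = 41.57 mm
L_e = K·L = 1 × 6.51 m = 6.510 m = 6510.0 mm
λ = L_e / r_min = 6510.0 / 41.57 = 157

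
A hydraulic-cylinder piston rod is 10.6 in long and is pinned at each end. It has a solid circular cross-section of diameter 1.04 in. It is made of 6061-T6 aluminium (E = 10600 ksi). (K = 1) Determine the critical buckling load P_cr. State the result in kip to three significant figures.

P_cr ≈ 53.5 kip

I = πd⁴/64 = π×1.04⁴/64 = 5.743×10^-2 in⁴
Effective length L_e = K·L = 1 × 10.6 = 10.60 in
P_cr = π²EI / L_e² = π² × 10600×10³ × 5.743×10^-2 / 10.60² = 5.347×10^4 lb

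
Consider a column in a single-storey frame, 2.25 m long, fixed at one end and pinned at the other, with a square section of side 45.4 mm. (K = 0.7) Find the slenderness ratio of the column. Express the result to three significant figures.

For a square r = a/√12 = 45.4/√12 = 13.11 mm
L_e = K·L = 0.7 × 2.25 m = 1.575 m = 1575.0 mm
λ = L_e / r_min = 1575.0 / 13.11 = 120

λ ≈ 120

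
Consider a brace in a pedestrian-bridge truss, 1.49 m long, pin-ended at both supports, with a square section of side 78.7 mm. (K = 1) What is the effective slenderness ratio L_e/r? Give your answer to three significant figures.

For a square r = a/√12 = 78.7/√12 = 22.72 mm
L_e = K·L = 1 × 1.49 m = 1.490 m = 1490.0 mm
λ = L_e / r_min = 1490.0 / 22.72 = 65.6

λ ≈ 65.6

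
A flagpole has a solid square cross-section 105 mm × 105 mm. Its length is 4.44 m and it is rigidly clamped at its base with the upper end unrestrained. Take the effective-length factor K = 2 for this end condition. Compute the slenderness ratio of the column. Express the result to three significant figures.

For a square r = a/√12 = 105/√12 = 30.31 mm
L_e = K·L = 2 × 4.44 m = 8.880 m = 8880.0 mm
λ = L_e / r_min = 8880.0 / 30.31 = 293

λ ≈ 293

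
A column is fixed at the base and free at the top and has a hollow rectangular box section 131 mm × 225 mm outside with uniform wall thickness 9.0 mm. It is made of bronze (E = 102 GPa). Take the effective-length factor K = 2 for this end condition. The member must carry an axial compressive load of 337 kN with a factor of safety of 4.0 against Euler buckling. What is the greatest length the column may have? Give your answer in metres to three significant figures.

Inner dimensions: h_i = 225 − 2×9.0 = 207.0 mm, b_i = 131 − 2×9.0 = 113.0 mm
Weak-axis I_min = (h_o·b_o³ − h_i·b_i³)/12 with b_o = 131, b_i = 113.0 mm (shorter outer/inner sides).
I_min = (225×131³ − 207.0×113.0³)/12 = 1.726×10^7 mm⁴
I = 1.726×10^-5 m⁴
Required critical load P_cr = n·P = 4.0 × 337 = 1348 kN = 1.348×10^6 N
From P_cr = π²EI/(K·L)²:  L = (1/K)·√(π²EI/P_cr) = (1/2)·√(π²×1.02×10^11×1.726×10^-5/1.348×10^6)
L = 1.80 m

L_max ≈ 1.80 m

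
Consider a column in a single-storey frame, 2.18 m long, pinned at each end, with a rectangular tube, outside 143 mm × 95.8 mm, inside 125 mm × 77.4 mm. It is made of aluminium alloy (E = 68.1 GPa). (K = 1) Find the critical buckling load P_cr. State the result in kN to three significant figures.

P_cr ≈ 799 kN

Weak-axis I_min = (h_o·b_o³ − h_i·b_i³)/12 with b_o = 95.8, b_i = 77.40 mm (shorter outer/inner sides).
I_min = (143×95.8³ − 125.0×77.40³)/12 = 5.647×10^6 mm⁴
I = 5.647×10^6 mm⁴ = 5.647×10^-6 m⁴
Effective length L_e = K·L = 1 × 2.18 = 2.180 m
P_cr = π²EI / L_e² = π² × 68.1×10⁹ × 5.647×10^-6 / 2.180² = 7.987×10^5 N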